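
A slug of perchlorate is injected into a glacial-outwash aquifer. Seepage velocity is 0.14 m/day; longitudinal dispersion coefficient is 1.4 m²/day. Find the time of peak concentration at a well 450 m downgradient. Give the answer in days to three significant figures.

3140 days

For the 1D instantaneous-source solution, setting ∂C/∂t = 0 at fixed x gives v²t² + 2Dt − x² = 0, so t = (√(D² + v²x²) − D)/v².
√(D² + v²x²) = √(1.4² + 0.14² × 450²) = 63.02; v² = 0.0196.
t = (63.02 − 1.4)/0.0196 = 3140 days (vs. the pure-advection estimate x/v = 3210 d).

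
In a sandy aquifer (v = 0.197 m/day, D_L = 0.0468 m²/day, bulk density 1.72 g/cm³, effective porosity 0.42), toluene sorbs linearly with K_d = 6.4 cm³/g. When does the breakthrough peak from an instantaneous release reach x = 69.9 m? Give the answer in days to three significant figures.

Retardation factor R = 1 + ρ_b·K_d/n = 1 + 1.72 × 6.4/0.42 = 27.21.
Sorption retards both mechanisms: v_R = v/R = 0.007240 m/day, D_R = D/R = 0.001720 m²/day.
Peak time from v_R²t² + 2D_R t − x² = 0: t = (√(D_R² + v_R²x²) − D_R)/v_R².
√(D_R² + v_R²x²) = √(0.001720² + 0.007240² × 69.9²) = 0.5061; v_R² = 5.242e-05.
t = (0.5061 − 0.001720)/5.242e-05 = 9620 days.

9620 days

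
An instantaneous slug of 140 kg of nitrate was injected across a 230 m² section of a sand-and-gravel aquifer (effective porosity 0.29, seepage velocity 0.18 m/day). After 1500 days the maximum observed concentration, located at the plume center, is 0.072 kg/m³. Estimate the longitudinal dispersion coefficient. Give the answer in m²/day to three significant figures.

0.0451 m²/day

At the plume center C_max = M/(n_e·A·√(4πDt)), so D = M²/(4πt·(n_e·A·C_max)²).
n_e·A·C_max = 0.29 × 230 × 0.072 = 4.802 kg/m.
D = 140²/(4π × 1500 × 4.802²) = 0.0451 m²/day.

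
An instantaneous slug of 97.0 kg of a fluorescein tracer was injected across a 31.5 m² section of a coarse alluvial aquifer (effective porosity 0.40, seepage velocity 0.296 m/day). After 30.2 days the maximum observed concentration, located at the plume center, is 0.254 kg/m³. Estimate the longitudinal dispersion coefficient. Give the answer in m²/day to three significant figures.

At the plume center C_max = M/(n_e·A·√(4πDt)), so D = M²/(4πt·(n_e·A·C_max)²).
n_e·A·C_max = 0.40 × 31.5 × 0.254 = 3.200 kg/m.
D = 97.0²/(4π × 30.2 × 3.200²) = 2.42 m²/day.

2.42 m²/day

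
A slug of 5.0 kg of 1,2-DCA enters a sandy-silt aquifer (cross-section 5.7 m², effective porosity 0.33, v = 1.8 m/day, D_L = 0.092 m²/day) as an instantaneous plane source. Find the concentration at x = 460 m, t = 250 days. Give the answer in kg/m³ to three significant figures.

0.0527 kg/m³

For an instantaneous plane source, C(x,t) = M/(n_e·A·√(4πDt)) · exp(−(x−vt)²/(4Dt)), with n_e·A the pore (flow) area.
Plume center vt = 1.8 × 250 = 450 m, so the well at 460 m is 10 m downgradient of the peak.
√(4πDt) = 17.00 m, giving peak height M/(n_e·A·√(4πDt)) = 5.0/(0.33 × 5.7 × 17.00) = 0.1564 kg/m³.
(x−vt)²/(4Dt) = (10)²/(4 × 0.092 × 250) = 1.087; exp(−1.087) = 0.3372.
C = 0.1564 × 0.3372 = 0.0527 kg/m³.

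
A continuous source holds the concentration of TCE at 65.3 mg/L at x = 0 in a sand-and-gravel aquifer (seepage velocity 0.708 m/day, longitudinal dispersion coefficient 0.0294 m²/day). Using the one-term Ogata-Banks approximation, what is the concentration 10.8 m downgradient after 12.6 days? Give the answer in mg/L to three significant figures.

For a continuous step input, C/C₀ ≈ ½·erfc((x−vt)/(2√(Dt))).
vt = 0.708 × 12.6 = 8.9208 m and 2√(Dt) = 2√(0.0294 × 12.6) = 1.217 m.
Argument (x−vt)/(2√(Dt)) = (10.8 − 8.9208)/1.217 = 1.544; ½·erfc(1.544) = 0.01450.
C = 65.3 × 0.01450 = 0.947 mg/L.

0.947 mg/L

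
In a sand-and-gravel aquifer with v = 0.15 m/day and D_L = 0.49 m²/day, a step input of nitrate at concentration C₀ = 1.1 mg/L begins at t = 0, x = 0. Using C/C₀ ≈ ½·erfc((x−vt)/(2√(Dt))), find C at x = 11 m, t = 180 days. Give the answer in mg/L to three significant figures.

0.974 mg/L

For a continuous step input, C/C₀ ≈ ½·erfc((x−vt)/(2√(Dt))).
vt = 0.15 × 180 = 27 m and 2√(Dt) = 2√(0.49 × 180) = 18.78 m.
Argument (x−vt)/(2√(Dt)) = (11 − 27)/18.78 = -0.8520; ½·erfc(-0.8520) = 0.8859.
C = 1.1 × 0.8859 = 0.974 mg/L.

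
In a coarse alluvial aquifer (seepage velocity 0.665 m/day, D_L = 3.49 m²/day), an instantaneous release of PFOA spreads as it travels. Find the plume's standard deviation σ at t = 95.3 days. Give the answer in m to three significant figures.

Dispersive spreading gives a Gaussian with σ² = 2Dt; advection only shifts the center.
σ = √(2 × 3.49 × 95.3) = 25.8 m.

25.8 m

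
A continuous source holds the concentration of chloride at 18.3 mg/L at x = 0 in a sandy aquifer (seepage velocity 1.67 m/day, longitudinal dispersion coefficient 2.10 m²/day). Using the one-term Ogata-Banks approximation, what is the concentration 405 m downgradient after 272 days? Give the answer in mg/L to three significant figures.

17.0 mg/L

For a continuous step input, C/C₀ ≈ ½·erfc((x−vt)/(2√(Dt))).
vt = 1.67 × 272 = 454.24 m and 2√(Dt) = 2√(2.10 × 272) = 47.80 m.
Argument (x−vt)/(2√(Dt)) = (405 − 454.24)/47.80 = -1.030; ½·erfc(-1.030) = 0.9274.
C = 18.3 × 0.9274 = 17.0 mg/L.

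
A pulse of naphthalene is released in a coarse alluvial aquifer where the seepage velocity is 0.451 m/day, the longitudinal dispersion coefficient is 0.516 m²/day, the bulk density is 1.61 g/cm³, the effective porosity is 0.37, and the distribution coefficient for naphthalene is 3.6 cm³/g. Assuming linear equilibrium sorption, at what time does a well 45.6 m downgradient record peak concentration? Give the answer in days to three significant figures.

Retardation factor R = 1 + ρ_b·K_d/n = 1 + 1.61 × 3.6/0.37 = 16.66.
Sorption retards both mechanisms: v_R = v/R = 0.02707 m/day, D_R = D/R = 0.03097 m²/day.
Peak time from v_R²t² + 2D_R t − x² = 0: t = (√(D_R² + v_R²x²) − D_R)/v_R².
√(D_R² + v_R²x²) = √(0.03097² + 0.02707² × 45.6²) = 1.235; v_R² = 0.0007328.
t = (1.235 − 0.03097)/0.0007328 = 1640 days.

1640 days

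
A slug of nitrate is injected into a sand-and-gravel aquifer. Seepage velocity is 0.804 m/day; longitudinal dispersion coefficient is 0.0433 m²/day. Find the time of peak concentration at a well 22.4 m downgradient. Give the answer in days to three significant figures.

For the 1D instantaneous-source solution, setting ∂C/∂t = 0 at fixed x gives v²t² + 2Dt − x² = 0, so t = (√(D² + v²x²) − D)/v².
√(D² + v²x²) = √(0.0433² + 0.804² × 22.4²) = 18.01; v² = 0.646416.
t = (18.01 − 0.0433)/0.646416 = 27.8 days (vs. the pure-advection estimate x/v = 27.9 d).

27.8 days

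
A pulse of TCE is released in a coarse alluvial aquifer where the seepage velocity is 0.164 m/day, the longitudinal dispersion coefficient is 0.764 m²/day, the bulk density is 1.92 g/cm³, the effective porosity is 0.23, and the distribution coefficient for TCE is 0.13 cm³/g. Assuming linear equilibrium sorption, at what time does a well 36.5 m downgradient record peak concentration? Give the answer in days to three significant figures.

Retardation factor R = 1 + ρ_b·K_d/n = 1 + 1.92 × 0.13/0.23 = 2.085.
Sorption retards both mechanisms: v_R = v/R = 0.07866 m/day, D_R = D/R = 0.3664 m²/day.
Peak time from v_R²t² + 2D_R t − x² = 0: t = (√(D_R² + v_R²x²) − D_R)/v_R².
√(D_R² + v_R²x²) = √(0.3664² + 0.07866² × 36.5²) = 2.894; v_R² = 0.006187.
t = (2.894 − 0.3664)/0.006187 = 409 days.

409 days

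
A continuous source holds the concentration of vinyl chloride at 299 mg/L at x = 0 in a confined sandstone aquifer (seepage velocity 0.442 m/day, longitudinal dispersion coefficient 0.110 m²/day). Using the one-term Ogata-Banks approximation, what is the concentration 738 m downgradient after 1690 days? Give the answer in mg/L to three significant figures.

203 mg/L

For a continuous step input, C/C₀ ≈ ½·erfc((x−vt)/(2√(Dt))).
vt = 0.442 × 1690 = 746.98 m and 2√(Dt) = 2√(0.110 × 1690) = 27.27 m.
Argument (x−vt)/(2√(Dt)) = (738 − 746.98)/27.27 = -0.3293; ½·erfc(-0.3293) = 0.6793.
C = 299 × 0.6793 = 203 mg/L.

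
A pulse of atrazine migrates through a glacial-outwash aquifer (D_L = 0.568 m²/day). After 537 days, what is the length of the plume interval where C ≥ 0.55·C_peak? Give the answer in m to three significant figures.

The plume is Gaussian with σ = √(2Dt) = √(2 × 0.568 × 537) = 24.70 m.
C/C_peak = exp(−Δx²/(2σ²)) = 0.55 ⇒ Δx = σ·√(−2 ln 0.55) = 24.70 × 1.093 = 27.00 m.
Width = 2Δx = 54.0 m.

54.0 m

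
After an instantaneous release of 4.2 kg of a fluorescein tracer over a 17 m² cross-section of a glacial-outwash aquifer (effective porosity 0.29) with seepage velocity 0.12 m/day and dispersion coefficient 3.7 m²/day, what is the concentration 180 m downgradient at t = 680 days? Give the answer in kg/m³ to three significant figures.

For an instantaneous plane source, C(x,t) = M/(n_e·A·√(4πDt)) · exp(−(x−vt)²/(4Dt)), with n_e·A the pore (flow) area.
Plume center vt = 0.12 × 680 = 81.6 m, so the well at 180 m is 98.4 m downgradient of the peak.
√(4πDt) = 177.8 m, giving peak height M/(n_e·A·√(4πDt)) = 4.2/(0.29 × 17 × 177.8) = 0.004791 kg/m³.
(x−vt)²/(4Dt) = (98.4)²/(4 × 3.7 × 680) = 0.9621; exp(−0.9621) = 0.3821.
C = 0.004791 × 0.3821 = 0.00183 kg/m³.

0.00183 kg/m³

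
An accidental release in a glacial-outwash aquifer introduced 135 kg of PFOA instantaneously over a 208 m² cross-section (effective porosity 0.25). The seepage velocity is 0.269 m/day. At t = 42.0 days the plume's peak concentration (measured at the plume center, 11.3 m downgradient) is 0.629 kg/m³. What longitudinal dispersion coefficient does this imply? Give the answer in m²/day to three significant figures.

0.0323 m²/day

At the plume center C_max = M/(n_e·A·√(4πDt)), so D = M²/(4πt·(n_e·A·C_max)²).
n_e·A·C_max = 0.25 × 208 × 0.629 = 32.71 kg/m.
D = 135²/(4π × 42.0 × 32.71²) = 0.0323 m²/day.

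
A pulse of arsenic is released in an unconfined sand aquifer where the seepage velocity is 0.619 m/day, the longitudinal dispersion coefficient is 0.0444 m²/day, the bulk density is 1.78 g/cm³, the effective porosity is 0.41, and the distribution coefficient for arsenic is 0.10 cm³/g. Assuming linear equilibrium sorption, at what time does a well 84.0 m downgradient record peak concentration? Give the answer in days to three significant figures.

194 days

Retardation factor R = 1 + ρ_b·K_d/n = 1 + 1.78 × 0.10/0.41 = 1.434.
Sorption retards both mechanisms: v_R = v/R = 0.4317 m/day, D_R = D/R = 0.03096 m²/day.
Peak time from v_R²t² + 2D_R t − x² = 0: t = (√(D_R² + v_R²x²) − D_R)/v_R².
√(D_R² + v_R²x²) = √(0.03096² + 0.4317² × 84.0²) = 36.26; v_R² = 0.1864.
t = (36.26 − 0.03096)/0.1864 = 194 days.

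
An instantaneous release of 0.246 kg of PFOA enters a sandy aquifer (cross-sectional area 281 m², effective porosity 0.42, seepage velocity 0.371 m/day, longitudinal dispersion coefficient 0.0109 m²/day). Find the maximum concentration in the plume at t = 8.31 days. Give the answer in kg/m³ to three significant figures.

0.00195 kg/m³

The peak of an instantaneous 1D plume sits at x = vt; there the Gaussian factor is 1 and C_max = M/(n_e·A·√(4πDt)), where n_e·A is the pore area the mass is dissolved in.
√(4πDt) = √(4π × 0.0109 × 8.31) = 1.067 m, so C_max = 0.246/(0.42 × 281 × 1.067) = 0.00195 kg/m³.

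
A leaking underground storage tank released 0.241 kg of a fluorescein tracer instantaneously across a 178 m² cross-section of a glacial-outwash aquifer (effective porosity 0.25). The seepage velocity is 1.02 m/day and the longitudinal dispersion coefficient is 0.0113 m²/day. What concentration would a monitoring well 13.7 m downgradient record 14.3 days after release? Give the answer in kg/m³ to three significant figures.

For an instantaneous plane source, C(x,t) = M/(n_e·A·√(4πDt)) · exp(−(x−vt)²/(4Dt)), with n_e·A the pore (flow) area.
Plume center vt = 1.02 × 14.3 = 14.586 m, so the well at 13.7 m is 0.886 m upgradient of the peak.
√(4πDt) = 1.425 m, giving peak height M/(n_e·A·√(4πDt)) = 0.241/(0.25 × 178 × 1.425) = 0.003801 kg/m³.
(x−vt)²/(4Dt) = (-0.886)²/(4 × 0.0113 × 14.3) = 1.214; exp(−1.214) = 0.2970.
C = 0.003801 × 0.2970 = 0.00113 kg/m³.

0.00113 kg/m³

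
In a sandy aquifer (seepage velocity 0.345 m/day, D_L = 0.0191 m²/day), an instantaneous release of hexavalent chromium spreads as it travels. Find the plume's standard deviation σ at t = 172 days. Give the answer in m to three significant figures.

Dispersive spreading gives a Gaussian with σ² = 2Dt; advection only shifts the center.
σ = √(2 × 0.0191 × 172) = 2.56 m.

2.56 m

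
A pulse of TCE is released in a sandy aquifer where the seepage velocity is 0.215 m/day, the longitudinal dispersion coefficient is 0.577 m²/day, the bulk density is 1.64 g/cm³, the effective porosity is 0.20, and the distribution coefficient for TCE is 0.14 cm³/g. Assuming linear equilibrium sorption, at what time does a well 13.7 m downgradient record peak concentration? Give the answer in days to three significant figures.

Retardation factor R = 1 + ρ_b·K_d/n = 1 + 1.64 × 0.14/0.20 = 2.148.
Sorption retards both mechanisms: v_R = v/R = 0.1001 m/day, D_R = D/R = 0.2686 m²/day.
Peak time from v_R²t² + 2D_R t − x² = 0: t = (√(D_R² + v_R²x²) − D_R)/v_R².
√(D_R² + v_R²x²) = √(0.2686² + 0.1001² × 13.7²) = 1.397; v_R² = 0.01002.
t = (1.397 − 0.2686)/0.01002 = 113 days.

113 days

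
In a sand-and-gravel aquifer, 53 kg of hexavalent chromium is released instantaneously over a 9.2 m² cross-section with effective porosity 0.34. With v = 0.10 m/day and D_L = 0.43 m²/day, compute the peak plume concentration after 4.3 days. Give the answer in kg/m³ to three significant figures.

The peak of an instantaneous 1D plume sits at x = vt; there the Gaussian factor is 1 and C_max = M/(n_e·A·√(4πDt)), where n_e·A is the pore area the mass is dissolved in.
√(4πDt) = √(4π × 0.43 × 4.3) = 4.820 m, so C_max = 53/(0.34 × 9.2 × 4.820) = 3.52 kg/m³.

3.52 kg/m³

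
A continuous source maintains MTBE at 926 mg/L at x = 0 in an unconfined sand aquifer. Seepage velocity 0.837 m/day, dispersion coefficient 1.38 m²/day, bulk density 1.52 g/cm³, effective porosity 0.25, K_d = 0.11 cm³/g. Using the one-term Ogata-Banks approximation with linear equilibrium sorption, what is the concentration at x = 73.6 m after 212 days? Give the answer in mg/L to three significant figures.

Retardation factor R = 1 + ρ_b·K_d/n = 1 + 1.52 × 0.11/0.25 = 1.669.
Sorption retards both mechanisms: v_R = v/R = 0.5015 m/day, D_R = D/R = 0.8268 m²/day.
v_R·t = 0.5015 × 212 = 106.318 m; 2√(D_R t) = 26.48 m; argument = (73.6 − 106.318)/26.48 = -1.236.
C = C₀ × ½·erfc(-1.236) = 926 × 0.9598 = 889 mg/L.

889 mg/L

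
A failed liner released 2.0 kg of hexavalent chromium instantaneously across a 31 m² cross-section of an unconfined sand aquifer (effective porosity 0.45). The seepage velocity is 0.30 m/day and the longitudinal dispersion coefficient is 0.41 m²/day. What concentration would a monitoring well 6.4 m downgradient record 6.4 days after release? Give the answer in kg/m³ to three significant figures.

For an instantaneous plane source, C(x,t) = M/(n_e·A·√(4πDt)) · exp(−(x−vt)²/(4Dt)), with n_e·A the pore (flow) area.
Plume center vt = 0.30 × 6.4 = 1.92 m, so the well at 6.4 m is 4.48 m downgradient of the peak.
√(4πDt) = 5.742 m, giving peak height M/(n_e·A·√(4πDt)) = 2.0/(0.45 × 31 × 5.742) = 0.02497 kg/m³.
(x−vt)²/(4Dt) = (4.48)²/(4 × 0.41 × 6.4) = 1.912; exp(−1.912) = 0.1478.
C = 0.02497 × 0.1478 = 0.00369 kg/m³.

0.00369 kg/m³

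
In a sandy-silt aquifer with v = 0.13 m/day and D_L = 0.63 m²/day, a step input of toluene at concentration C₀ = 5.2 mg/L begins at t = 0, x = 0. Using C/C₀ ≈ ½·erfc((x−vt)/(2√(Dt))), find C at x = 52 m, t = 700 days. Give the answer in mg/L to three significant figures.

For a continuous step input, C/C₀ ≈ ½·erfc((x−vt)/(2√(Dt))).
vt = 0.13 × 700 = 91 m and 2√(Dt) = 2√(0.63 × 700) = 42.00 m.
Argument (x−vt)/(2√(Dt)) = (52 − 91)/42.00 = -0.9286; ½·erfc(-0.9286) = 0.9054.
C = 5.2 × 0.9054 = 4.71 mg/L.

4.71 mg/L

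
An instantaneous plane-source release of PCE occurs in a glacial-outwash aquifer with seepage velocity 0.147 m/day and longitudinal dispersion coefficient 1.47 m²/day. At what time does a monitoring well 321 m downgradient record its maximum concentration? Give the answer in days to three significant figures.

For the 1D instantaneous-source solution, setting ∂C/∂t = 0 at fixed x gives v²t² + 2Dt − x² = 0, so t = (√(D² + v²x²) − D)/v².
√(D² + v²x²) = √(1.47² + 0.147² × 321²) = 47.21; v² = 0.021609.
t = (47.21 − 1.47)/0.021609 = 2120 days (vs. the pure-advection estimate x/v = 2180 d).

2120 days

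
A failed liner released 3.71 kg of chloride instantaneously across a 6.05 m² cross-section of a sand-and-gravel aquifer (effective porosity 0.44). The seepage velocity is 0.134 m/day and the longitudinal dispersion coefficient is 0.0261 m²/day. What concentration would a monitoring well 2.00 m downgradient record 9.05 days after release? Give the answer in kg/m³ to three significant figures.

0.420 kg/m³

For an instantaneous plane source, C(x,t) = M/(n_e·A·√(4πDt)) · exp(−(x−vt)²/(4Dt)), with n_e·A the pore (flow) area.
Plume center vt = 0.134 × 9.05 = 1.2127 m, so the well at 2.00 m is 0.7873 m downgradient of the peak.
√(4πDt) = 1.723 m, giving peak height M/(n_e·A·√(4πDt)) = 3.71/(0.44 × 6.05 × 1.723) = 0.8089 kg/m³.
(x−vt)²/(4Dt) = (0.7873)²/(4 × 0.0261 × 9.05) = 0.6560; exp(−0.6560) = 0.5189.
C = 0.8089 × 0.5189 = 0.420 kg/m³.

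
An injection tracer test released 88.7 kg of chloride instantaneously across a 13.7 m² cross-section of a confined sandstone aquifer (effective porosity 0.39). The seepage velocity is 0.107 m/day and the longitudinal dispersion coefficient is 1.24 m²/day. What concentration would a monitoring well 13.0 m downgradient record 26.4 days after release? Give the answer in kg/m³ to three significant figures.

For an instantaneous plane source, C(x,t) = M/(n_e·A·√(4πDt)) · exp(−(x−vt)²/(4Dt)), with n_e·A the pore (flow) area.
Plume center vt = 0.107 × 26.4 = 2.8248 m, so the well at 13.0 m is 10.1752 m downgradient of the peak.
√(4πDt) = 20.28 m, giving peak height M/(n_e·A·√(4πDt)) = 88.7/(0.39 × 13.7 × 20.28) = 0.8186 kg/m³.
(x−vt)²/(4Dt) = (10.1752)²/(4 × 1.24 × 26.4) = 0.7907; exp(−0.7907) = 0.4535.
C = 0.8186 × 0.4535 = 0.371 kg/m³.

0.371 kg/m³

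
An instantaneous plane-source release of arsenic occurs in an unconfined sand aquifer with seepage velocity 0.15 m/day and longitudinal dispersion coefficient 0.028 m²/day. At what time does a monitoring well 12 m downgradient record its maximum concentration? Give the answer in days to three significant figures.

78.8 days

For the 1D instantaneous-source solution, setting ∂C/∂t = 0 at fixed x gives v²t² + 2Dt − x² = 0, so t = (√(D² + v²x²) − D)/v².
√(D² + v²x²) = √(0.028² + 0.15² × 12²) = 1.800; v² = 0.0225.
t = (1.800 − 0.028)/0.0225 = 78.8 days (vs. the pure-advection estimate x/v = 80.0 d).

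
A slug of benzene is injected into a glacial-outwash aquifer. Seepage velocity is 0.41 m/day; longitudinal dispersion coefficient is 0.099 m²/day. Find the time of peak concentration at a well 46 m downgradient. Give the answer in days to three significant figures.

For the 1D instantaneous-source solution, setting ∂C/∂t = 0 at fixed x gives v²t² + 2Dt − x² = 0, so t = (√(D² + v²x²) − D)/v².
√(D² + v²x²) = √(0.099² + 0.41² × 46²) = 18.86; v² = 0.1681.
t = (18.86 − 0.099)/0.1681 = 112 days (vs. the pure-advection estimate x/v = 112 d).

112 days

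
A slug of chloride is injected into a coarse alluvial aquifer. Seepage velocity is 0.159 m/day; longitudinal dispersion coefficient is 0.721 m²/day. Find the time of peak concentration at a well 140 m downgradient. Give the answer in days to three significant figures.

852 days

For the 1D instantaneous-source solution, setting ∂C/∂t = 0 at fixed x gives v²t² + 2Dt − x² = 0, so t = (√(D² + v²x²) − D)/v².
√(D² + v²x²) = √(0.721² + 0.159² × 140²) = 22.27; v² = 0.025281.
t = (22.27 − 0.721)/0.025281 = 852 days (vs. the pure-advection estimate x/v = 881 d).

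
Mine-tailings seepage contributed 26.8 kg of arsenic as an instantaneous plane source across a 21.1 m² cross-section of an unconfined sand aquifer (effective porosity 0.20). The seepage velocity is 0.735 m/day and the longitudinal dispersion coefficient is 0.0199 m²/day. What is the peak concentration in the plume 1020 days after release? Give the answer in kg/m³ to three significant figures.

0.398 kg/m³

The peak of an instantaneous 1D plume sits at x = vt; there the Gaussian factor is 1 and C_max = M/(n_e·A·√(4πDt)), where n_e·A is the pore area the mass is dissolved in.
√(4πDt) = √(4π × 0.0199 × 1020) = 15.97 m, so C_max = 26.8/(0.20 × 21.1 × 15.97) = 0.398 kg/m³.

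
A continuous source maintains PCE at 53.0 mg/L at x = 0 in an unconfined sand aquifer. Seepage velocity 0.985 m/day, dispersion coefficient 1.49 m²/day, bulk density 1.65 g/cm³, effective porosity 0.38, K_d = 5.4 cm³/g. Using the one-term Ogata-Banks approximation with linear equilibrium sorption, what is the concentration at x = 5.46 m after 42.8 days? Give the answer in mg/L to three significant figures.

Retardation factor R = 1 + ρ_b·K_d/n = 1 + 1.65 × 5.4/0.38 = 24.45.
Sorption retards both mechanisms: v_R = v/R = 0.04029 m/day, D_R = D/R = 0.06094 m²/day.
v_R·t = 0.04029 × 42.8 = 1.724412 m; 2√(D_R t) = 3.230 m; argument = (5.46 − 1.724412)/3.230 = 1.157.
C = C₀ × ½·erfc(1.157) = 53.0 × 0.05089 = 2.70 mg/L.

2.70 mg/L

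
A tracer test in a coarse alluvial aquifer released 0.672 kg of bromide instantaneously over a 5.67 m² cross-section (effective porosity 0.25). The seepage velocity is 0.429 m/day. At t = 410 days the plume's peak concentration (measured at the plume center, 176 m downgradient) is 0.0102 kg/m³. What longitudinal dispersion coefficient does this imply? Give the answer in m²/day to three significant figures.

At the plume center C_max = M/(n_e·A·√(4πDt)), so D = M²/(4πt·(n_e·A·C_max)²).
n_e·A·C_max = 0.25 × 5.67 × 0.0102 = 0.01446 kg/m.
D = 0.672²/(4π × 410 × 0.01446²) = 0.419 m²/day.

0.419 m²/day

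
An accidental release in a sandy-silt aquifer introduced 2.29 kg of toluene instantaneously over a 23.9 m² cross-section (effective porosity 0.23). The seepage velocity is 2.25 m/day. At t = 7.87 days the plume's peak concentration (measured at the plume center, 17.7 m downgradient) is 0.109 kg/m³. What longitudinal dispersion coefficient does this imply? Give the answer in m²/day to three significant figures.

At the plume center C_max = M/(n_e·A·√(4πDt)), so D = M²/(4πt·(n_e·A·C_max)²).
n_e·A·C_max = 0.23 × 23.9 × 0.109 = 0.5992 kg/m.
D = 2.29²/(4π × 7.87 × 0.5992²) = 0.148 m²/day.

0.148 m²/day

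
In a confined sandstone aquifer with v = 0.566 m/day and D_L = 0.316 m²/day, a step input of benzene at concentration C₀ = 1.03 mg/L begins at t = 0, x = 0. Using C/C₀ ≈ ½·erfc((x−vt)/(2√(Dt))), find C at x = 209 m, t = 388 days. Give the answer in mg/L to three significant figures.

For a continuous step input, C/C₀ ≈ ½·erfc((x−vt)/(2√(Dt))).
vt = 0.566 × 388 = 219.608 m and 2√(Dt) = 2√(0.316 × 388) = 22.15 m.
Argument (x−vt)/(2√(Dt)) = (209 − 219.608)/22.15 = -0.4789; ½·erfc(-0.4789) = 0.7509.
C = 1.03 × 0.7509 = 0.773 mg/L.

0.773 mg/L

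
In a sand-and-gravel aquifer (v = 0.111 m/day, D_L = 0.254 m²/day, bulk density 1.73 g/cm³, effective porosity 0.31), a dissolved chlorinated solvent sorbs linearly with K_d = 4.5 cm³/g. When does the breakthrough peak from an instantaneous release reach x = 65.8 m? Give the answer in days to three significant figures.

Retardation factor R = 1 + ρ_b·K_d/n = 1 + 1.73 × 4.5/0.31 = 26.11.
Sorption retards both mechanisms: v_R = v/R = 0.004251 m/day, D_R = D/R = 0.009728 m²/day.
Peak time from v_R²t² + 2D_R t − x² = 0: t = (√(D_R² + v_R²x²) − D_R)/v_R².
√(D_R² + v_R²x²) = √(0.009728² + 0.004251² × 65.8²) = 0.2799; v_R² = 1.807e-05.
t = (0.2799 − 0.009728)/1.807e-05 = 15000 days.

15000 days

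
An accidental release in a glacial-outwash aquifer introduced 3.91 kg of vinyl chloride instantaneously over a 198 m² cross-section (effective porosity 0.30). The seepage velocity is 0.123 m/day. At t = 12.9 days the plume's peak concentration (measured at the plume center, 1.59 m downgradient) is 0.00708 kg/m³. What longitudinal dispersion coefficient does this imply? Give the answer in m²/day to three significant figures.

At the plume center C_max = M/(n_e·A·√(4πDt)), so D = M²/(4πt·(n_e·A·C_max)²).
n_e·A·C_max = 0.30 × 198 × 0.00708 = 0.4206 kg/m.
D = 3.91²/(4π × 12.9 × 0.4206²) = 0.533 m²/day.

0.533 m²/day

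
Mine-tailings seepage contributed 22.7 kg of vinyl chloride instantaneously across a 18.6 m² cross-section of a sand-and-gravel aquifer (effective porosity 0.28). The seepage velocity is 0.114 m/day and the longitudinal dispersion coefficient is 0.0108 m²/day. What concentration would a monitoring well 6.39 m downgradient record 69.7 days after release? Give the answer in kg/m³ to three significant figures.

For an instantaneous plane source, C(x,t) = M/(n_e·A·√(4πDt)) · exp(−(x−vt)²/(4Dt)), with n_e·A the pore (flow) area.
Plume center vt = 0.114 × 69.7 = 7.9458 m, so the well at 6.39 m is 1.5558 m upgradient of the peak.
√(4πDt) = 3.076 m, giving peak height M/(n_e·A·√(4πDt)) = 22.7/(0.28 × 18.6 × 3.076) = 1.417 kg/m³.
(x−vt)²/(4Dt) = (-1.5558)²/(4 × 0.0108 × 69.7) = 0.8039; exp(−0.8039) = 0.4476.
C = 1.417 × 0.4476 = 0.634 kg/m³.

0.634 kg/m³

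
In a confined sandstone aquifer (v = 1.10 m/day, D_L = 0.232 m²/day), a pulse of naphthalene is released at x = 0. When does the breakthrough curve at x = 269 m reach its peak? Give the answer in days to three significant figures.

For the 1D instantaneous-source solution, setting ∂C/∂t = 0 at fixed x gives v²t² + 2Dt − x² = 0, so t = (√(D² + v²x²) − D)/v².
√(D² + v²x²) = √(0.232² + 1.10² × 269²) = 295.9; v² = 1.21.
t = (295.9 − 0.232)/1.21 = 244 days (vs. the pure-advection estimate x/v = 245 d).

244 days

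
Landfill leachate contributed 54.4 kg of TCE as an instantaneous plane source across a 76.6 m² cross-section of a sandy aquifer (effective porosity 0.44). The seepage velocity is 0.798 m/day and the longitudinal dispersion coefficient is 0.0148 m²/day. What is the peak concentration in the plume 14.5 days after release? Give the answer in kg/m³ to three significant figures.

0.983 kg/m³

The peak of an instantaneous 1D plume sits at x = vt; there the Gaussian factor is 1 and C_max = M/(n_e·A·√(4πDt)), where n_e·A is the pore area the mass is dissolved in.
√(4πDt) = √(4π × 0.0148 × 14.5) = 1.642 m, so C_max = 54.4/(0.44 × 76.6 × 1.642) = 0.983 kg/m³.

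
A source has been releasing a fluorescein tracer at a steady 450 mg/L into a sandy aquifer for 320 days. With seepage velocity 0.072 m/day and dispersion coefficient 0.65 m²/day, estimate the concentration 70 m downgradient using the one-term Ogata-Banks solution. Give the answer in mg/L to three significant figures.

4.80 mg/L

For a continuous step input, C/C₀ ≈ ½·erfc((x−vt)/(2√(Dt))).
vt = 0.072 × 320 = 23.04 m and 2√(Dt) = 2√(0.65 × 320) = 28.84 m.
Argument (x−vt)/(2√(Dt)) = (70 − 23.04)/28.84 = 1.628; ½·erfc(1.628) = 0.01066.
C = 450 × 0.01066 = 4.80 mg/L.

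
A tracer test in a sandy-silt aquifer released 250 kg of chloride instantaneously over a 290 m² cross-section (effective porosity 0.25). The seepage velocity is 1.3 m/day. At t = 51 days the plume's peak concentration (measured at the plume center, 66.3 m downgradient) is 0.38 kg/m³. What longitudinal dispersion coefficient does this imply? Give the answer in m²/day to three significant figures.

0.128 m²/day

At the plume center C_max = M/(n_e·A·√(4πDt)), so D = M²/(4πt·(n_e·A·C_max)²).
n_e·A·C_max = 0.25 × 290 × 0.38 = 27.55 kg/m.
D = 250²/(4π × 51 × 27.55²) = 0.128 m²/day.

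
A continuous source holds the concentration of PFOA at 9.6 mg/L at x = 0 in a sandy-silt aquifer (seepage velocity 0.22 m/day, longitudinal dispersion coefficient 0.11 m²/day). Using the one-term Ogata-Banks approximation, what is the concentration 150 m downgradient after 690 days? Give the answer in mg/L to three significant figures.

For a continuous step input, C/C₀ ≈ ½·erfc((x−vt)/(2√(Dt))).
vt = 0.22 × 690 = 151.8 m and 2√(Dt) = 2√(0.11 × 690) = 17.42 m.
Argument (x−vt)/(2√(Dt)) = (150 − 151.8)/17.42 = -0.1033; ½·erfc(-0.1033) = 0.5581.
C = 9.6 × 0.5581 = 5.36 mg/L.

5.36 mg/L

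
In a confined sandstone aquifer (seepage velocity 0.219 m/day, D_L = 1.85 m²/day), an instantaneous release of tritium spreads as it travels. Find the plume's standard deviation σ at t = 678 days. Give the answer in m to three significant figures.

50.1 m

Dispersive spreading gives a Gaussian with σ² = 2Dt; advection only shifts the center.
σ = √(2 × 1.85 × 678) = 50.1 m.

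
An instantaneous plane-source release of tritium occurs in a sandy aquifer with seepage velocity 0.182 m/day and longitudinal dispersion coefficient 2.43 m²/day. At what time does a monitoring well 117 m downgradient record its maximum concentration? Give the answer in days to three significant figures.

For the 1D instantaneous-source solution, setting ∂C/∂t = 0 at fixed x gives v²t² + 2Dt − x² = 0, so t = (√(D² + v²x²) − D)/v².
√(D² + v²x²) = √(2.43² + 0.182² × 117²) = 21.43; v² = 0.033124.
t = (21.43 − 2.43)/0.033124 = 574 days (vs. the pure-advection estimate x/v = 643 d).

574 days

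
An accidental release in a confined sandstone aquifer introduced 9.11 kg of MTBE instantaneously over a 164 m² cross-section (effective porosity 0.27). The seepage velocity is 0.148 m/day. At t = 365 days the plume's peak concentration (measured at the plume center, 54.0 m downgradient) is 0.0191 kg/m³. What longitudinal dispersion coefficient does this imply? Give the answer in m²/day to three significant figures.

At the plume center C_max = M/(n_e·A·√(4πDt)), so D = M²/(4πt·(n_e·A·C_max)²).
n_e·A·C_max = 0.27 × 164 × 0.0191 = 0.8457 kg/m.
D = 9.11²/(4π × 365 × 0.8457²) = 0.0253 m²/day.

0.0253 m²/day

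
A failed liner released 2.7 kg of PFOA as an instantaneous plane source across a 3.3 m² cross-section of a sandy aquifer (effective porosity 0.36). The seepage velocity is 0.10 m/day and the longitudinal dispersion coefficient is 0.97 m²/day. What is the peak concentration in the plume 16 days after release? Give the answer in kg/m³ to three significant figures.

0.163 kg/m³

The peak of an instantaneous 1D plume sits at x = vt; there the Gaussian factor is 1 and C_max = M/(n_e·A·√(4πDt)), where n_e·A is the pore area the mass is dissolved in.
√(4πDt) = √(4π × 0.97 × 16) = 13.97 m, so C_max = 2.7/(0.36 × 3.3 × 13.97) = 0.163 kg/m³.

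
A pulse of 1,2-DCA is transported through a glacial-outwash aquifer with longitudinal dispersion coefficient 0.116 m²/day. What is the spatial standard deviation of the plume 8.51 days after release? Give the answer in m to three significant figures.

1.41 m

Dispersive spreading gives a Gaussian with σ² = 2Dt; advection only shifts the center.
σ = √(2 × 0.116 × 8.51) = 1.41 m.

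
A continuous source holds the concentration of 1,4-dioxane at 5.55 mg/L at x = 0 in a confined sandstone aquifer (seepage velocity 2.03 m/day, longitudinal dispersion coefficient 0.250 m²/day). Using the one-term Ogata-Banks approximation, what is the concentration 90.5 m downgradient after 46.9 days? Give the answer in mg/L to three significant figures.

For a continuous step input, C/C₀ ≈ ½·erfc((x−vt)/(2√(Dt))).
vt = 2.03 × 46.9 = 95.207 m and 2√(Dt) = 2√(0.250 × 46.9) = 6.848 m.
Argument (x−vt)/(2√(Dt)) = (90.5 − 95.207)/6.848 = -0.6874; ½·erfc(-0.6874) = 0.8345.
C = 5.55 × 0.8345 = 4.63 mg/L.

4.63 mg/L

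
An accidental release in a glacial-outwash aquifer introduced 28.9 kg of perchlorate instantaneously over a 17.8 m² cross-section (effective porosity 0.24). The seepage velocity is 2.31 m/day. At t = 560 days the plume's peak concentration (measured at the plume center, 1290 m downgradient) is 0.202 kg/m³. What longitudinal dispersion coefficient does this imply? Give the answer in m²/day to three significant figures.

At the plume center C_max = M/(n_e·A·√(4πDt)), so D = M²/(4πt·(n_e·A·C_max)²).
n_e·A·C_max = 0.24 × 17.8 × 0.202 = 0.8629 kg/m.
D = 28.9²/(4π × 560 × 0.8629²) = 0.159 m²/day.

0.159 m²/day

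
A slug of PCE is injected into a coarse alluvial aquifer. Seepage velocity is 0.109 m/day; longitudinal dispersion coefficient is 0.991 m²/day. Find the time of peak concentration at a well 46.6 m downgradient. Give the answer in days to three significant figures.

For the 1D instantaneous-source solution, setting ∂C/∂t = 0 at fixed x gives v²t² + 2Dt − x² = 0, so t = (√(D² + v²x²) − D)/v².
√(D² + v²x²) = √(0.991² + 0.109² × 46.6²) = 5.175; v² = 0.011881.
t = (5.175 − 0.991)/0.011881 = 352 days (vs. the pure-advection estimate x/v = 428 d).

352 days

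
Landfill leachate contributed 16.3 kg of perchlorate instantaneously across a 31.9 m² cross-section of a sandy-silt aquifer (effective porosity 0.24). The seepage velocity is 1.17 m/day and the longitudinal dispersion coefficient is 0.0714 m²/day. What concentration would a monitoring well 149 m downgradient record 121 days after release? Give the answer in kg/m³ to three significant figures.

0.0414 kg/m³

For an instantaneous plane source, C(x,t) = M/(n_e·A·√(4πDt)) · exp(−(x−vt)²/(4Dt)), with n_e·A the pore (flow) area.
Plume center vt = 1.17 × 121 = 141.57 m, so the well at 149 m is 7.43 m downgradient of the peak.
√(4πDt) = 10.42 m, giving peak height M/(n_e·A·√(4πDt)) = 16.3/(0.24 × 31.9 × 10.42) = 0.2043 kg/m³.
(x−vt)²/(4Dt) = (7.43)²/(4 × 0.0714 × 121) = 1.597; exp(−1.597) = 0.2025.
C = 0.2043 × 0.2025 = 0.0414 kg/m³.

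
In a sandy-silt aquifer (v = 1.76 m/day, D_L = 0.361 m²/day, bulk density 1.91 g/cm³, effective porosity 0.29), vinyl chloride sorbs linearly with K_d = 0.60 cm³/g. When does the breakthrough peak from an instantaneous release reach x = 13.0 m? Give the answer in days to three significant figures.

36.0 days

Retardation factor R = 1 + ρ_b·K_d/n = 1 + 1.91 × 0.60/0.29 = 4.952.
Sorption retards both mechanisms: v_R = v/R = 0.3554 m/day, D_R = D/R = 0.07290 m²/day.
Peak time from v_R²t² + 2D_R t − x² = 0: t = (√(D_R² + v_R²x²) − D_R)/v_R².
√(D_R² + v_R²x²) = √(0.07290² + 0.3554² × 13.0²) = 4.621; v_R² = 0.1263.
t = (4.621 − 0.07290)/0.1263 = 36.0 days.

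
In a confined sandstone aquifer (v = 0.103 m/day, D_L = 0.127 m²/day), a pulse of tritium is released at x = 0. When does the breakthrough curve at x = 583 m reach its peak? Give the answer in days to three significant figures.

5650 days

For the 1D instantaneous-source solution, setting ∂C/∂t = 0 at fixed x gives v²t² + 2Dt − x² = 0, so t = (√(D² + v²x²) − D)/v².
√(D² + v²x²) = √(0.127² + 0.103² × 583²) = 60.05; v² = 0.010609.
t = (60.05 − 0.127)/0.010609 = 5650 days (vs. the pure-advection estimate x/v = 5660 d).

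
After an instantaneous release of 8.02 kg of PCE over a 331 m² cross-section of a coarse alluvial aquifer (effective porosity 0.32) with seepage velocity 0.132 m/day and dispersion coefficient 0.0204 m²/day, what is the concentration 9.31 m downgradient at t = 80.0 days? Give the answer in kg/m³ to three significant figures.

0.0132 kg/m³

For an instantaneous plane source, C(x,t) = M/(n_e·A·√(4πDt)) · exp(−(x−vt)²/(4Dt)), with n_e·A the pore (flow) area.
Plume center vt = 0.132 × 80.0 = 10.56 m, so the well at 9.31 m is 1.25 m upgradient of the peak.
√(4πDt) = 4.529 m, giving peak height M/(n_e·A·√(4πDt)) = 8.02/(0.32 × 331 × 4.529) = 0.01672 kg/m³.
(x−vt)²/(4Dt) = (-1.25)²/(4 × 0.0204 × 80.0) = 0.2394; exp(−0.2394) = 0.7871.
C = 0.01672 × 0.7871 = 0.0132 kg/m³.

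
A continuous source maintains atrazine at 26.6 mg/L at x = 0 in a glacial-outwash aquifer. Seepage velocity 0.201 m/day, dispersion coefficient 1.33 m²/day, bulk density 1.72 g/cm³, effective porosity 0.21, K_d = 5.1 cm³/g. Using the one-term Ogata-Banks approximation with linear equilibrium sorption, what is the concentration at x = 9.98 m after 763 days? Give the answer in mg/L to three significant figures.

Retardation factor R = 1 + ρ_b·K_d/n = 1 + 1.72 × 5.1/0.21 = 42.77.
Sorption retards both mechanisms: v_R = v/R = 0.004700 m/day, D_R = D/R = 0.03110 m²/day.
v_R·t = 0.004700 × 763 = 3.5861 m; 2√(D_R t) = 9.743 m; argument = (9.98 − 3.5861)/9.743 = 0.6563.
C = C₀ × ½·erfc(0.6563) = 26.6 × 0.1767 = 4.70 mg/L.

4.70 mg/L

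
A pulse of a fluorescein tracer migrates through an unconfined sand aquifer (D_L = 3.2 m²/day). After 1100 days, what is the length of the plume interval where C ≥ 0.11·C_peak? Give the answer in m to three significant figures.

The plume is Gaussian with σ = √(2Dt) = √(2 × 3.2 × 1100) = 83.90 m.
C/C_peak = exp(−Δx²/(2σ²)) = 0.11 ⇒ Δx = σ·√(−2 ln 0.11) = 83.90 × 2.101 = 176.3 m.
Width = 2Δx = 353 m.

353 m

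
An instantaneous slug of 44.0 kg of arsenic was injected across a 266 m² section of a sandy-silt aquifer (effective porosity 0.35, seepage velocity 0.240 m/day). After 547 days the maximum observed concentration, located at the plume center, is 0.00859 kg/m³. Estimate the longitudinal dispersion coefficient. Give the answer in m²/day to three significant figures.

0.440 m²/day

At the plume center C_max = M/(n_e·A·√(4πDt)), so D = M²/(4πt·(n_e·A·C_max)²).
n_e·A·C_max = 0.35 × 266 × 0.00859 = 0.7997 kg/m.
D = 44.0²/(4π × 547 × 0.7997²) = 0.440 m²/day.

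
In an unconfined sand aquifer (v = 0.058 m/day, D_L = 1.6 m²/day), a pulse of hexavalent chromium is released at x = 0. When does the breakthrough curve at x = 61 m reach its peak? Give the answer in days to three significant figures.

679 days

For the 1D instantaneous-source solution, setting ∂C/∂t = 0 at fixed x gives v²t² + 2Dt − x² = 0, so t = (√(D² + v²x²) − D)/v².
√(D² + v²x²) = √(1.6² + 0.058² × 61²) = 3.883; v² = 0.003364.
t = (3.883 − 1.6)/0.003364 = 679 days (vs. the pure-advection estimate x/v = 1050 d).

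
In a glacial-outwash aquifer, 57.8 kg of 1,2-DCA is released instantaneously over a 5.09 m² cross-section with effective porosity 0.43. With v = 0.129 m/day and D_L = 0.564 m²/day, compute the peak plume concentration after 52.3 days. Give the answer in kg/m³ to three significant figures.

1.37 kg/m³

The peak of an instantaneous 1D plume sits at x = vt; there the Gaussian factor is 1 and C_max = M/(n_e·A·√(4πDt)), where n_e·A is the pore area the mass is dissolved in.
√(4πDt) = √(4π × 0.564 × 52.3) = 19.25 m, so C_max = 57.8/(0.43 × 5.09 × 19.25) = 1.37 kg/m³.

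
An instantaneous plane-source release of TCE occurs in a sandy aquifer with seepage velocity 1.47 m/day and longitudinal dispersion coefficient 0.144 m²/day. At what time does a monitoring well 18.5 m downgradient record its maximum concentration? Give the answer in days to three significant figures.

For the 1D instantaneous-source solution, setting ∂C/∂t = 0 at fixed x gives v²t² + 2Dt − x² = 0, so t = (√(D² + v²x²) − D)/v².
√(D² + v²x²) = √(0.144² + 1.47² × 18.5²) = 27.20; v² = 2.1609.
t = (27.20 − 0.144)/2.1609 = 12.5 days (vs. the pure-advection estimate x/v = 12.6 d).

12.5 days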